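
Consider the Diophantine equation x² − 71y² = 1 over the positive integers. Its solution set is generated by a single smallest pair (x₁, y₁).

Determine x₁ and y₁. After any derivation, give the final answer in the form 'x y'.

3480 413

√71 = [8; 2,2,1,7,1,2,2,16, …], period ℓ=8 (even) → k=7
i=0: a=8 ⇒ p=8, q=1
…
i=2: a=2 ⇒ p=42, q=5
…
i=4: a=7 ⇒ p=455, q=54
i=5: a=1 ⇒ p=514, q=61
i=6: a=2 ⇒ p=1483, q=176
i=7: a=2 ⇒ p=3480, q=413
(x₁, y₁) = (3480, 413);  3480² − 71·413² = 1 ✓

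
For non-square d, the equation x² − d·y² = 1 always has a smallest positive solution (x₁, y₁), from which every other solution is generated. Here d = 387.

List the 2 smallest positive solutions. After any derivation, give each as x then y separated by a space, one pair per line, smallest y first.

3482 177
24248647 1232628

√387 = [19; 1,2,19,2,1,38, …], period ℓ=6 (even) → k=5
step 0: (19, 1)  from 19·(1,0) + (0,1)
…
step 4: (2341, 119)  from 2·(1141,58) + (59,3)
step 5: (3482, 177)  from 1·(2341,119) + (1141,58)
→ (3482, 177).  Check: 3482²=12124324, 387·177²=12124323, difference 1.
(x_2, y_2) = (3482·3482 + 387·177·177, 3482·177 + 177·3482) = (24248647, 1232628)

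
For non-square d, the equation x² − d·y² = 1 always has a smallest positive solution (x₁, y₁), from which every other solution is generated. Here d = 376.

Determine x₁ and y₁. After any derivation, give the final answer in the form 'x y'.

2143295 110532

d=376: √d = [19; 2,1,1,3,1,…,1,2,38] (ℓ=16, even), read p_15/q_15
a_0=19:  p_0=19·1+0=19,  q_0=19·0+1=1
a_1=2:  p_1=2·19+1=39,  q_1=2·1+0=2
a_2=1:  p_2=1·39+19=58,  q_2=1·2+1=3
a_3=1:  p_3=1·58+39=97,  q_3=1·3+2=5
a_4=3:  p_4=3·97+58=349,  q_4=3·5+3=18
a_5=1:  p_5=1·349+97=446,  q_5=1·18+5=23
a_6=2:  p_6=2·446+349=1241,  q_6=2·23+18=64
a_7=2:  p_7=2·1241+446=2928,  q_7=2·64+23=151
…
a_9=2:  p_9=2·12953+2928=28834,  q_9=2·668+151=1487
a_10=2:  p_10=2·28834+12953=70621,  q_10=2·1487+668=3642
a_11=1:  p_11=1·70621+28834=99455,  q_11=1·3642+1487=5129
a_12=3:  p_12=3·99455+70621=368986,  q_12=3·5129+3642=19029
a_13=1:  p_13=1·368986+99455=468441,  q_13=1·19029+5129=24158
a_14=1:  p_14=1·468441+368986=837427,  q_14=1·24158+19029=43187
a_15=2:  p_15=2·837427+468441=2143295,  q_15=2·43187+24158=110532
→ (2143295, 110532).  Check: 2143295²=4593713457025, 376·110532²=4593713457024, difference 1.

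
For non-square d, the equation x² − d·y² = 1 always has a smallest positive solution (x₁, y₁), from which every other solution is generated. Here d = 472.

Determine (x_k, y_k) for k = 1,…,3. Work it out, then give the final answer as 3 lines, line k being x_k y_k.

306917 14127
188396089777 8671632918
115643925371868101 5322943120573485

√472 → a₀=21, period (1,2,1,1,1,…,2,1,42); ℓ=14 even so k=13
a_0=21:  p_0=21·1+0=21,  q_0=21·0+1=1
…
a_3=1:  p_3=1·65+22=87,  q_3=1·3+1=4
…
a_8=4:  p_8=4·5779+1108=24224,  q_8=4·266+51=1115
…
a_11=1:  p_11=1·54227+30003=84230,  q_11=1·2496+1381=3877
a_12=2:  p_12=2·84230+54227=222687,  q_12=2·3877+2496=10250
a_13=1:  p_13=1·222687+84230=306917,  q_13=1·10250+3877=14127
(x₁, y₁) = (306917, 14127);  306917² − 472·14127² = 1 ✓
n=2: (306917,14127)∘(306917,14127) = (306917·306917+472·14127·14127, 306917·14127+14127·306917) = (188396089777,8671632918)
n=3: (188396089777,8671632918)∘(306917,14127) = (306917·188396089777+472·14127·8671632918, 306917·8671632918+14127·188396089777) = (115643925371868101,5322943120573485)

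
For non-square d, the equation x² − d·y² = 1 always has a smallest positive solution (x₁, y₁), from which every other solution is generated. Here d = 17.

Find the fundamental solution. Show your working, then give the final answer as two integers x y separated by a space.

[4; 8] for √17; ℓ=1 ⇒ convergent index 1
i=0: a=4 ⇒ p=4, q=1
i=1: a=8 ⇒ p=33, q=8
fundamental: x₁=33, y₁=8  (since 1089 − 17·64 = 1)

33 8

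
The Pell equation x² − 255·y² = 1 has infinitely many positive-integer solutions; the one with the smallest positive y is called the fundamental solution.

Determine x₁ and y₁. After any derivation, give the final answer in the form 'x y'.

16 1

√255 → a₀=15, period (1,30); ℓ=2 even so k=1
i=0: a=15 ⇒ p=15, q=1
i=1: a=1 ⇒ p=16, q=1
fundamental: x₁=16, y₁=1  (since 256 − 255·1 = 1)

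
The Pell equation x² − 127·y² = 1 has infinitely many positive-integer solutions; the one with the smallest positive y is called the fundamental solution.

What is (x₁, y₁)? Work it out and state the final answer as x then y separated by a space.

[11; 3,1,2,2,7,11,7,2,2,1,3,22] for √127; ℓ=12 ⇒ convergent index 11
a_0=11:  p_0=11·1+0=11,  q_0=11·0+1=1
a_1=3:  p_1=3·11+1=34,  q_1=3·1+0=3
a_2=1:  p_2=1·34+11=45,  q_2=1·3+1=4
a_3=2:  p_3=2·45+34=124,  q_3=2·4+3=11
a_4=2:  p_4=2·124+45=293,  q_4=2·11+4=26
a_5=7:  p_5=7·293+124=2175,  q_5=7·26+11=193
a_6=11:  p_6=11·2175+293=24218,  q_6=11·193+26=2149
…
a_8=2:  p_8=2·171701+24218=367620,  q_8=2·15236+2149=32621
a_9=2:  p_9=2·367620+171701=906941,  q_9=2·32621+15236=80478
a_10=1:  p_10=1·906941+367620=1274561,  q_10=1·80478+32621=113099
a_11=3:  p_11=3·1274561+906941=4730624,  q_11=3·113099+80478=419775
(x₁, y₁) = (4730624, 419775);  4730624² − 127·419775² = 1 ✓

4730624 419775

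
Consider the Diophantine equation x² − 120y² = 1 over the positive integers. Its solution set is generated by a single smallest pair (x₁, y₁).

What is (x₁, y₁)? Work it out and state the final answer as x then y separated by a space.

11 1

d=120: √d = [10; 1,20] (ℓ=2, even), read p_1/q_1
i=0: a=10 ⇒ p=10, q=1
i=1: a=1 ⇒ p=11, q=1
→ (11, 1).  Check: 11²=121, 120·1²=120, difference 1.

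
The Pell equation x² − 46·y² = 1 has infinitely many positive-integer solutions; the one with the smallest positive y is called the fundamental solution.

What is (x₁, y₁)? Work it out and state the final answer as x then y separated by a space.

√46 → a₀=6, period (1,3,1,1,2,6,2,1,1,3,1,12); ℓ=12 even so k=11
k=0  a_k=6  p_k/q_k = 6/1
k=1  a_k=1  p_k/q_k = 7/1
k=2  a_k=3  p_k/q_k = 27/4
k=3  a_k=1  p_k/q_k = 34/5
k=4  a_k=1  p_k/q_k = 61/9
k=5  a_k=2  p_k/q_k = 156/23
k=6  a_k=6  p_k/q_k = 997/147
k=7  a_k=2  p_k/q_k = 2150/317
k=8  a_k=1  p_k/q_k = 3147/464
k=9  a_k=1  p_k/q_k = 5297/781
k=10  a_k=3  p_k/q_k = 19038/2807
k=11  a_k=1  p_k/q_k = 24335/3588
fundamental: x₁=24335, y₁=3588  (since 592192225 − 46·12873744 = 1)

24335 3588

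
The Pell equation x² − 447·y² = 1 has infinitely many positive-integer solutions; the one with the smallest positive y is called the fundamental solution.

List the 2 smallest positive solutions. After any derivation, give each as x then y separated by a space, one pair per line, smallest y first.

148 7
43807 2072

√447 → a₀=21, period (7,42); ℓ=2 even so k=1
step 0: (21, 1)  from 21·(1,0) + (0,1)
step 1: (148, 7)  from 7·(21,1) + (1,0)
fundamental: x₁=148, y₁=7  (since 21904 − 447·49 = 1)
n=2: (148,7)∘(148,7) = (148·148+447·7·7, 148·7+7·148) = (43807,2072)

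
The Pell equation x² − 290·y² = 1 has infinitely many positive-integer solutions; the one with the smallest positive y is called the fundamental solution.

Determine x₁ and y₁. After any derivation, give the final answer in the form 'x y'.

[17; 34] for √290; ℓ=1 ⇒ convergent index 1
a_0=17:  p_0=17·1+0=17,  q_0=17·0+1=1
a_1=34:  p_1=34·17+1=579,  q_1=34·1+0=34
(x₁, y₁) = (579, 34);  579² − 290·34² = 1 ✓

579 34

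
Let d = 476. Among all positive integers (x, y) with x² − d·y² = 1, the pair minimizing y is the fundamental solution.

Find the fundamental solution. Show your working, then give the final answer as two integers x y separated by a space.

d=476: √d = [21; 1,4,2,10,2,4,1,42] (ℓ=8, even), read p_7/q_7
a_0=21:  p_0=21·1+0=21,  q_0=21·0+1=1
a_1=1:  p_1=1·21+1=22,  q_1=1·1+0=1
a_2=4:  p_2=4·22+21=109,  q_2=4·1+1=5
a_3=2:  p_3=2·109+22=240,  q_3=2·5+1=11
…
a_5=2:  p_5=2·2509+240=5258,  q_5=2·115+11=241
a_6=4:  p_6=4·5258+2509=23541,  q_6=4·241+115=1079
a_7=1:  p_7=1·23541+5258=28799,  q_7=1·1079+241=1320
(x₁, y₁) = (28799, 1320);  28799² − 476·1320² = 1 ✓

28799 1320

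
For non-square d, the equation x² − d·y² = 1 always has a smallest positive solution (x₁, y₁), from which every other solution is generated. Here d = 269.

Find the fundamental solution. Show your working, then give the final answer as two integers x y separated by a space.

√269 = [16; 2,2,32, …], period ℓ=3 (odd) → k=5
step 0: (16, 1)  from 16·(1,0) + (0,1)
…
step 4: (5396, 329)  from 2·(2657,162) + (82,5)
step 5: (13449, 820)  from 2·(5396,329) + (2657,162)
fundamental: x₁=13449, y₁=820  (since 180875601 − 269·672400 = 1)

13449 820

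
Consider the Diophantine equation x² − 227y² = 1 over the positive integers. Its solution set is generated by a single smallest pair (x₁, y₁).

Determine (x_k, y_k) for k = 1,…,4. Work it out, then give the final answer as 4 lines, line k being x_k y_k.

√227 = [15; 15,30, …], period ℓ=2 (even) → k=1
a_0=15:  p_0=15·1+0=15,  q_0=15·0+1=1
a_1=15:  p_1=15·15+1=226,  q_1=15·1+0=15
fundamental: x₁=226, y₁=15  (since 51076 − 227·225 = 1)
k=2:  x_2 = 226·226+227·15·15 = 102151,  y_2 = 226·15+15·226 = 6780
k=3:  x_3 = 226·102151+227·15·6780 = 46172026,  y_3 = 226·6780+15·102151 = 3064545
k=4:  x_4 = 226·46172026+227·15·3064545 = 20869653601,  y_4 = 226·3064545+15·46172026 = 1385167560

226 15
102151 6780
46172026 3064545
20869653601 1385167560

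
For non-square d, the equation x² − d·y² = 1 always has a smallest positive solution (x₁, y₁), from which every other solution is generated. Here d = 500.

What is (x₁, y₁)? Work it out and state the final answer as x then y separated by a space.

930249 41602

√500 = [22; 2,1,3,2,1,…,1,2,44, …], period ℓ=14 (even) → k=13
i=0: a=22 ⇒ p=22, q=1
…
i=2: a=1 ⇒ p=67, q=3
i=3: a=3 ⇒ p=246, q=11
i=4: a=2 ⇒ p=559, q=25
…
i=6: a=1 ⇒ p=1364, q=61
…
i=8: a=1 ⇒ p=15809, q=707
i=9: a=1 ⇒ p=30254, q=1353
…
i=12: a=1 ⇒ p=335522, q=15005
i=13: a=2 ⇒ p=930249, q=41602
→ (930249, 41602).  Check: 930249²=865363202001, 500·41602²=865363202000, difference 1.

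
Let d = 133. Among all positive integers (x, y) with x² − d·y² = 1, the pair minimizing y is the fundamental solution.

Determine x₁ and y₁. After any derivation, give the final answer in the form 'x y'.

√133 = [11; 1,1,7,5,1,…,1,1,22, …], period ℓ=16 (even) → k=15
a_0=11:  p_0=11·1+0=11,  q_0=11·0+1=1
…
a_3=7:  p_3=7·23+12=173,  q_3=7·2+1=15
…
a_8=2:  p_8=2·3010+1949=7969,  q_8=2·261+169=691
…
a_13=7:  p_13=7·168583+29927=1210008,  q_13=7·14618+2595=104921
a_14=1:  p_14=1·1210008+168583=1378591,  q_14=1·104921+14618=119539
a_15=1:  p_15=1·1378591+1210008=2588599,  q_15=1·119539+104921=224460
(x₁, y₁) = (2588599, 224460);  2588599² − 133·224460² = 1 ✓

2588599 224460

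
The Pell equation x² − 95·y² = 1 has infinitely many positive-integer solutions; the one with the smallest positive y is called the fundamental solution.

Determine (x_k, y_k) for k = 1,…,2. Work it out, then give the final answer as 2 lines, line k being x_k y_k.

[9; 1,2,1,18] for √95; ℓ=4 ⇒ convergent index 3
i=0: a=9 ⇒ p=9, q=1
i=1: a=1 ⇒ p=10, q=1
i=2: a=2 ⇒ p=29, q=3
i=3: a=1 ⇒ p=39, q=4
→ (39, 4).  Check: 39²=1521, 95·4²=1520, difference 1.
k=2:  x_2 = 39·39+95·4·4 = 3041,  y_2 = 39·4+4·39 = 312

39 4
3041 312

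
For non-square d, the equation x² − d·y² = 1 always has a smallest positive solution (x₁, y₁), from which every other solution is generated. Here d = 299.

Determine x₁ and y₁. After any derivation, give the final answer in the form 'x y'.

d=299: √d = [17; 3,2,3,34] (ℓ=4, even), read p_3/q_3
step 0: (17, 1)  from 17·(1,0) + (0,1)
…
step 2: (121, 7)  from 2·(52,3) + (17,1)
step 3: (415, 24)  from 3·(121,7) + (52,3)
(x₁, y₁) = (415, 24);  415² − 299·24² = 1 ✓

415 24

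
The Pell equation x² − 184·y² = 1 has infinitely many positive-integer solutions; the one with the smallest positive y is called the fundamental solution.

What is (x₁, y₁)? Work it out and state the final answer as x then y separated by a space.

√184 → a₀=13, period (1,1,3,2,1,2,1,2,3,1,1,26); ℓ=12 even so k=11
i=0: a=13 ⇒ p=13, q=1
i=1: a=1 ⇒ p=14, q=1
i=2: a=1 ⇒ p=27, q=2
…
i=4: a=2 ⇒ p=217, q=16
…
i=7: a=1 ⇒ p=1153, q=85
…
i=10: a=1 ⇒ p=13741, q=1013
i=11: a=1 ⇒ p=24335, q=1794
(x₁, y₁) = (24335, 1794);  24335² − 184·1794² = 1 ✓

24335 1794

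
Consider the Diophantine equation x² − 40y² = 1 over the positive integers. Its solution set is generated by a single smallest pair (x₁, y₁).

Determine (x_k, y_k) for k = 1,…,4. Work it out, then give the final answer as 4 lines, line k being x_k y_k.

√40 = [6; 3,12, …], period ℓ=2 (even) → k=1
i=0: a=6 ⇒ p=6, q=1
i=1: a=3 ⇒ p=19, q=3
(x₁, y₁) = (19, 3);  19² − 40·3² = 1 ✓
n=2: (19,3)∘(19,3) = (19·19+40·3·3, 19·3+3·19) = (721,114)
n=3: (721,114)∘(19,3) = (19·721+40·3·114, 19·114+3·721) = (27379,4329)
n=4: (27379,4329)∘(19,3) = (19·27379+40·3·4329, 19·4329+3·27379) = (1039681,164388)

19 3
721 114
27379 4329
1039681 164388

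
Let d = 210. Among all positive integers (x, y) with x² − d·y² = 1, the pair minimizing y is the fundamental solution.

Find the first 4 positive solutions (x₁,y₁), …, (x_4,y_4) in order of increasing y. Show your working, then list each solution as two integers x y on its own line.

√210 → a₀=14, period (2,28); ℓ=2 even so k=1
i=0: a=14 ⇒ p=14, q=1
i=1: a=2 ⇒ p=29, q=2
→ (29, 2).  Check: 29²=841, 210·2²=840, difference 1.
(x_2, y_2) = (29·29 + 210·2·2, 29·2 + 2·29) = (1681, 116)
(x_3, y_3) = (29·1681 + 210·2·116, 29·116 + 2·1681) = (97469, 6726)
(x_4, y_4) = (29·97469 + 210·2·6726, 29·6726 + 2·97469) = (5651521, 389992)

29 2
1681 116
97469 6726
5651521 389992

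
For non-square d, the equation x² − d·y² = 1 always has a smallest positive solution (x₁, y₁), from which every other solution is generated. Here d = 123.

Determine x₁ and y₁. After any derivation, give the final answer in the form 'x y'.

d=123: √d = [11; 11,22] (ℓ=2, even), read p_1/q_1
i=0: a=11 ⇒ p=11, q=1
i=1: a=11 ⇒ p=122, q=11
→ (122, 11).  Check: 122²=14884, 123·11²=14883, difference 1.

122 11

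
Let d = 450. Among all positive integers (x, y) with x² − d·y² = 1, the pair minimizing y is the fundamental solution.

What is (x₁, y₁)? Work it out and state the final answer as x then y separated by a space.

19601 924

√450 → a₀=21, period (4,1,2,4,2,1,4,42); ℓ=8 even so k=7
k=0  a_k=21  p_k/q_k = 21/1
…
k=2  a_k=1  p_k/q_k = 106/5
k=3  a_k=2  p_k/q_k = 297/14
…
k=5  a_k=2  p_k/q_k = 2885/136
k=6  a_k=1  p_k/q_k = 4179/197
k=7  a_k=4  p_k/q_k = 19601/924
→ (19601, 924).  Check: 19601²=384199201, 450·924²=384199200, difference 1.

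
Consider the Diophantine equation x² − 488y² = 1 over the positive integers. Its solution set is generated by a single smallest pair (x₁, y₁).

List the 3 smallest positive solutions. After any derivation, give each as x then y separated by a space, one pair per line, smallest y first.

√488 → a₀=22, period (11,44); ℓ=2 even so k=1
i=0: a=22 ⇒ p=22, q=1
i=1: a=11 ⇒ p=243, q=11
fundamental: x₁=243, y₁=11  (since 59049 − 488·121 = 1)
k=2:  x_2 = 243·243+488·11·11 = 118097,  y_2 = 243·11+11·243 = 5346
k=3:  x_3 = 243·118097+488·11·5346 = 57394899,  y_3 = 243·5346+11·118097 = 2598145

243 11
118097 5346
57394899 2598145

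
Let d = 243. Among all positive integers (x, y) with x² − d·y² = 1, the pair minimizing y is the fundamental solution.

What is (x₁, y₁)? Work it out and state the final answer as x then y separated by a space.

70226 4505

[15; 1,1,2,3,15,3,2,1,1,30] for √243; ℓ=10 ⇒ convergent index 9
i=0: a=15 ⇒ p=15, q=1
…
i=2: a=1 ⇒ p=31, q=2
…
i=5: a=15 ⇒ p=4053, q=260
i=6: a=3 ⇒ p=12424, q=797
…
i=8: a=1 ⇒ p=41325, q=2651
i=9: a=1 ⇒ p=70226, q=4505
fundamental: x₁=70226, y₁=4505  (since 4931691076 − 243·20295025 = 1)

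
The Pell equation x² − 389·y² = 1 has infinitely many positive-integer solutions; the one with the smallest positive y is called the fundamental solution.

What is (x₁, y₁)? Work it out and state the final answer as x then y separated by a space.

√389 → a₀=19, period (1,2,1,1,1,1,2,1,38); ℓ=9 odd so k=17
step 0: (19, 1)  from 19·(1,0) + (0,1)
step 1: (20, 1)  from 1·(19,1) + (1,0)
step 2: (59, 3)  from 2·(20,1) + (19,1)
…
step 4: (138, 7)  from 1·(79,4) + (59,3)
step 5: (217, 11)  from 1·(138,7) + (79,4)
step 6: (355, 18)  from 1·(217,11) + (138,7)
…
step 9: (49643, 2517)  from 38·(1282,65) + (927,47)
…
step 12: (202418, 10263)  from 1·(151493,7681) + (50925,2582)
step 13: (353911, 17944)  from 1·(202418,10263) + (151493,7681)
step 14: (556329, 28207)  from 1·(353911,17944) + (202418,10263)
step 15: (910240, 46151)  from 1·(556329,28207) + (353911,17944)
step 16: (2376809, 120509)  from 2·(910240,46151) + (556329,28207)
step 17: (3287049, 166660)  from 1·(2376809,120509) + (910240,46151)
→ (3287049, 166660).  Check: 3287049²=10804691128401, 389·166660²=10804691128400, difference 1.

3287049 166660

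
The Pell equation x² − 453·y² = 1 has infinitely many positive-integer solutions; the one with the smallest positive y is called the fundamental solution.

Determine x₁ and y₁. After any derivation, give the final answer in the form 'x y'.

√453 = [21; 3,1,1,10,14,10,1,1,3,42, …], period ℓ=10 (even) → k=9
i=0: a=21 ⇒ p=21, q=1
i=1: a=3 ⇒ p=64, q=3
…
i=3: a=1 ⇒ p=149, q=7
i=4: a=10 ⇒ p=1575, q=74
i=5: a=14 ⇒ p=22199, q=1043
i=6: a=10 ⇒ p=223565, q=10504
i=7: a=1 ⇒ p=245764, q=11547
i=8: a=1 ⇒ p=469329, q=22051
i=9: a=3 ⇒ p=1653751, q=77700
fundamental: x₁=1653751, y₁=77700  (since 2734892370001 − 453·6037290000 = 1)

1653751 77700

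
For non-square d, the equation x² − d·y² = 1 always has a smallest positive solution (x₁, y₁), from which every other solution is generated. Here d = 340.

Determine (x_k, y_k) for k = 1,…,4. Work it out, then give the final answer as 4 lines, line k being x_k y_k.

285769 15498
163327842721 8857695924
93348068572789129 5062509812995614
53351968415791425367681 2893416733491029538408

[18; 2,3,1,1,1,…,3,2,36] for √340; ℓ=14 ⇒ convergent index 13
a_0=18:  p_0=18·1+0=18,  q_0=18·0+1=1
…
a_2=3:  p_2=3·37+18=129,  q_2=3·2+1=7
…
a_4=1:  p_4=1·166+129=295,  q_4=1·9+7=16
a_5=1:  p_5=1·295+166=461,  q_5=1·16+9=25
a_6=1:  p_6=1·461+295=756,  q_6=1·25+16=41
a_7=8:  p_7=8·756+461=6509,  q_7=8·41+25=353
a_8=1:  p_8=1·6509+756=7265,  q_8=1·353+41=394
…
a_12=3:  p_12=3·34813+21039=125478,  q_12=3·1888+1141=6805
a_13=2:  p_13=2·125478+34813=285769,  q_13=2·6805+1888=15498
(x₁, y₁) = (285769, 15498);  285769² − 340·15498² = 1 ✓
(285769+15498√340)^2 = 163327842721 + 8857695924√340
(285769+15498√340)^3 = 93348068572789129 + 5062509812995614√340
(285769+15498√340)^4 = 53351968415791425367681 + 2893416733491029538408√340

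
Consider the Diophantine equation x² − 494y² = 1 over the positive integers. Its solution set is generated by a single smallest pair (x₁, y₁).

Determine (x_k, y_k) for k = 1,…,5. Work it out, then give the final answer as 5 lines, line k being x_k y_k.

√494 = [22; 4,2,2,1,2,1,2,2,4,44, …], period ℓ=10 (even) → k=9
a_0=22:  p_0=22·1+0=22,  q_0=22·0+1=1
a_1=4:  p_1=4·22+1=89,  q_1=4·1+0=4
a_2=2:  p_2=2·89+22=200,  q_2=2·4+1=9
a_3=2:  p_3=2·200+89=489,  q_3=2·9+4=22
a_4=1:  p_4=1·489+200=689,  q_4=1·22+9=31
a_5=2:  p_5=2·689+489=1867,  q_5=2·31+22=84
a_6=1:  p_6=1·1867+689=2556,  q_6=1·84+31=115
a_7=2:  p_7=2·2556+1867=6979,  q_7=2·115+84=314
a_8=2:  p_8=2·6979+2556=16514,  q_8=2·314+115=743
a_9=4:  p_9=4·16514+6979=73035,  q_9=4·743+314=3286
fundamental: x₁=73035, y₁=3286  (since 5334111225 − 494·10797796 = 1)
(73035+3286√494)^2 = 10668222449 + 479986020√494
(73035+3286√494)^3 = 1558307253052395 + 70111557938114√494
(73035+3286√494)^4 = 227621940442695115201 + 10241195267540325960√494
(73035+3286√494)^5 = 33248736838906168224357675 + 1495931392659503855039086√494

73035 3286
10668222449 479986020
1558307253052395 70111557938114
227621940442695115201 10241195267540325960
33248736838906168224357675 1495931392659503855039086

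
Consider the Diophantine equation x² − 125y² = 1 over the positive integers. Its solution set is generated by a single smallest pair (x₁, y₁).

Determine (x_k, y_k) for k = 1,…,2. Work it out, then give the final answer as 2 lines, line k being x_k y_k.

930249 83204
1730726404001 154800875592

√125 = [11; 5,1,1,5,22, …], period ℓ=5 (odd) → k=9
step 0: (11, 1)  from 11·(1,0) + (0,1)
…
step 2: (67, 6)  from 1·(56,5) + (11,1)
…
step 5: (15127, 1353)  from 22·(682,61) + (123,11)
…
step 8: (167761, 15005)  from 1·(91444,8179) + (76317,6826)
step 9: (930249, 83204)  from 5·(167761,15005) + (91444,8179)
fundamental: x₁=930249, y₁=83204  (since 865363202001 − 125·6922905616 = 1)
(930249+83204√125)^2 = 1730726404001 + 154800875592√125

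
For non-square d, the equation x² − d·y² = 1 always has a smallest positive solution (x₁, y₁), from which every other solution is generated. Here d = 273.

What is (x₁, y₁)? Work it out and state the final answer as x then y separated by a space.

[16; 1,1,10,1,1,32] for √273; ℓ=6 ⇒ convergent index 5
i=0: a=16 ⇒ p=16, q=1
i=1: a=1 ⇒ p=17, q=1
…
i=3: a=10 ⇒ p=347, q=21
i=4: a=1 ⇒ p=380, q=23
i=5: a=1 ⇒ p=727, q=44
fundamental: x₁=727, y₁=44  (since 528529 − 273·1936 = 1)

727 44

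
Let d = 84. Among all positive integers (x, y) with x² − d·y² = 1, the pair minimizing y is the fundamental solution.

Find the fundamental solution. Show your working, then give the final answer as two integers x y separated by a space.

55 6

[9; 6,18] for √84; ℓ=2 ⇒ convergent index 1
a_0=9:  p_0=9·1+0=9,  q_0=9·0+1=1
a_1=6:  p_1=6·9+1=55,  q_1=6·1+0=6
fundamental: x₁=55, y₁=6  (since 3025 − 84·36 = 1)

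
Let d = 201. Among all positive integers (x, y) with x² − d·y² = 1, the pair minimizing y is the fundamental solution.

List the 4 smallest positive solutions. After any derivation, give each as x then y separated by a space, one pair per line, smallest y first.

√201 → a₀=14, period (5,1,1,1,2,…,1,5,28); ℓ=14 even so k=13
k=0  a_k=14  p_k/q_k = 14/1
…
k=2  a_k=1  p_k/q_k = 85/6
…
k=4  a_k=1  p_k/q_k = 241/17
k=5  a_k=2  p_k/q_k = 638/45
…
k=7  a_k=8  p_k/q_k = 7670/541
k=8  a_k=1  p_k/q_k = 8549/603
k=9  a_k=2  p_k/q_k = 24768/1747
k=10  a_k=1  p_k/q_k = 33317/2350
…
k=12  a_k=1  p_k/q_k = 91402/6447
k=13  a_k=5  p_k/q_k = 515095/36332
→ (515095, 36332).  Check: 515095²=265322859025, 201·36332²=265322859024, difference 1.
(x_2, y_2) = (515095·515095 + 201·36332·36332, 515095·36332 + 36332·515095) = (530645718049, 37428863080)
(x_3, y_3) = (515095·530645718049 + 201·36332·37428863080, 515095·37428863080 + 36332·530645718049) = (546665912276384215, 38558840456348868)
(x_4, y_4) = (515095·546665912276384215 + 201·36332·38558840456348868, 515095·38558840456348868 + 36332·546665912276384215) = (563169756167477608732801, 39722931849688611461840)

515095 36332
530645718049 37428863080
546665912276384215 38558840456348868
563169756167477608732801 39722931849688611461840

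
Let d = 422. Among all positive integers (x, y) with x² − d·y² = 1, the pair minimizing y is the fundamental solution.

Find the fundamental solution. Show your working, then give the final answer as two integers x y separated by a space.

d=422: √d = [20; 1,1,5,2,1,…,1,1,40] (ℓ=14, even), read p_13/q_13
step 0: (20, 1)  from 20·(1,0) + (0,1)
…
step 2: (41, 2)  from 1·(21,1) + (20,1)
…
step 4: (493, 24)  from 2·(226,11) + (41,2)
…
step 6: (2650, 129)  from 3·(719,35) + (493,24)
step 7: (53719, 2615)  from 20·(2650,129) + (719,35)
…
step 11: (3211821, 156349)  from 5·(598859,29152) + (217526,10589)
step 12: (3810680, 185501)  from 1·(3211821,156349) + (598859,29152)
step 13: (7022501, 341850)  from 1·(3810680,185501) + (3211821,156349)
fundamental: x₁=7022501, y₁=341850  (since 49315520295001 − 422·116861422500 = 1)

7022501 341850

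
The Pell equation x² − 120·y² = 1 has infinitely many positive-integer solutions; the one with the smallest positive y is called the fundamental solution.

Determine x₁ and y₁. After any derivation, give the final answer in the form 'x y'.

11 1

√120 = [10; 1,20, …], period ℓ=2 (even) → k=1
i=0: a=10 ⇒ p=10, q=1
i=1: a=1 ⇒ p=11, q=1
→ (11, 1).  Check: 11²=121, 120·1²=120, difference 1.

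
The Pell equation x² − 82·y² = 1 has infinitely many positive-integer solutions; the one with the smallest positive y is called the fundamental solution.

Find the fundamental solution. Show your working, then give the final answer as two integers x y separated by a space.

163 18

d=82: √d = [9; 18] (ℓ=1, odd), read p_1/q_1
a_0=9:  p_0=9·1+0=9,  q_0=9·0+1=1
a_1=18:  p_1=18·9+1=163,  q_1=18·1+0=18
fundamental: x₁=163, y₁=18  (since 26569 − 82·324 = 1)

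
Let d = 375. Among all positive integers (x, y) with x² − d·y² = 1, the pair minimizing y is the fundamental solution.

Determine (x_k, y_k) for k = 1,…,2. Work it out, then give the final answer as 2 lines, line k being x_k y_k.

15124 781
457470751 23623688

[19; 2,1,2,1,5,1,2,1,2,38] for √375; ℓ=10 ⇒ convergent index 9
k=0  a_k=19  p_k/q_k = 19/1
…
k=2  a_k=1  p_k/q_k = 58/3
k=3  a_k=2  p_k/q_k = 155/8
k=4  a_k=1  p_k/q_k = 213/11
k=5  a_k=5  p_k/q_k = 1220/63
…
k=8  a_k=1  p_k/q_k = 5519/285
k=9  a_k=2  p_k/q_k = 15124/781
→ (15124, 781).  Check: 15124²=228735376, 375·781²=228735375, difference 1.
k=2:  x_2 = 15124·15124+375·781·781 = 457470751,  y_2 = 15124·781+781·15124 = 23623688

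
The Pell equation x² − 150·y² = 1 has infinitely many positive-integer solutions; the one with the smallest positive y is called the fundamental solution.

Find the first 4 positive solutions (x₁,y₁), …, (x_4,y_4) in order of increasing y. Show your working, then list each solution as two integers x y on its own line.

49 4
4801 392
470449 38412
46099201 3763984

√150 = [12; 4,24, …], period ℓ=2 (even) → k=1
i=0: a=12 ⇒ p=12, q=1
i=1: a=4 ⇒ p=49, q=4
→ (49, 4).  Check: 49²=2401, 150·4²=2400, difference 1.
(x_2, y_2) = (49·49 + 150·4·4, 49·4 + 4·49) = (4801, 392)
(x_3, y_3) = (49·4801 + 150·4·392, 49·392 + 4·4801) = (470449, 38412)
(x_4, y_4) = (49·470449 + 150·4·38412, 49·38412 + 4·470449) = (46099201, 3763984)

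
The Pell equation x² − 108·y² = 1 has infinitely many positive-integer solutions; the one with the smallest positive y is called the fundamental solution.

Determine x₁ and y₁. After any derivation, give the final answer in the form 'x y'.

d=108: √d = [10; 2,1,1,4,1,1,2,20] (ℓ=8, even), read p_7/q_7
step 0: (10, 1)  from 10·(1,0) + (0,1)
step 1: (21, 2)  from 2·(10,1) + (1,0)
…
step 6: (530, 51)  from 1·(291,28) + (239,23)
step 7: (1351, 130)  from 2·(530,51) + (291,28)
(x₁, y₁) = (1351, 130);  1351² − 108·130² = 1 ✓

1351 130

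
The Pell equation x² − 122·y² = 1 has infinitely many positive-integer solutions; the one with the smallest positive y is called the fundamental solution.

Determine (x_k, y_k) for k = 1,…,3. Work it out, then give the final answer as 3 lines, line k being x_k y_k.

243 22
118097 10692
57394899 5196290

[11; 22] for √122; ℓ=1 ⇒ convergent index 1
a_0=11:  p_0=11·1+0=11,  q_0=11·0+1=1
a_1=22:  p_1=22·11+1=243,  q_1=22·1+0=22
fundamental: x₁=243, y₁=22  (since 59049 − 122·484 = 1)
n=2: (243,22)∘(243,22) = (243·243+122·22·22, 243·22+22·243) = (118097,10692)
n=3: (118097,10692)∘(243,22) = (243·118097+122·22·10692, 243·10692+22·118097) = (57394899,5196290)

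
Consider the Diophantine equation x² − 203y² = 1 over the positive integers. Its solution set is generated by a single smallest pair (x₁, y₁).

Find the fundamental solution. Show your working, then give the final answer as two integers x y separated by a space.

√203 → a₀=14, period (4,28); ℓ=2 even so k=1
k=0  a_k=14  p_k/q_k = 14/1
k=1  a_k=4  p_k/q_k = 57/4
fundamental: x₁=57, y₁=4  (since 3249 − 203·16 = 1)

57 4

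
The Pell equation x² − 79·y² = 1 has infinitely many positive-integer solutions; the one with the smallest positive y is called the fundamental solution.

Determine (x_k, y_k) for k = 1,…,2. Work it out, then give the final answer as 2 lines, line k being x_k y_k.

[8; 1,7,1,16] for √79; ℓ=4 ⇒ convergent index 3
step 0: (8, 1)  from 8·(1,0) + (0,1)
step 1: (9, 1)  from 1·(8,1) + (1,0)
step 2: (71, 8)  from 7·(9,1) + (8,1)
step 3: (80, 9)  from 1·(71,8) + (9,1)
→ (80, 9).  Check: 80²=6400, 79·9²=6399, difference 1.
(x_2, y_2) = (80·80 + 79·9·9, 80·9 + 9·80) = (12799, 1440)

80 9
12799 1440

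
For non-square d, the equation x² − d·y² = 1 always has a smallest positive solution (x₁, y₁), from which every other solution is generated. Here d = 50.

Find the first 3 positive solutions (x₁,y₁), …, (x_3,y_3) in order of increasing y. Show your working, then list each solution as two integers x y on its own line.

[7; 14] for √50; ℓ=1 ⇒ convergent index 1
a_0=7:  p_0=7·1+0=7,  q_0=7·0+1=1
a_1=14:  p_1=14·7+1=99,  q_1=14·1+0=14
→ (99, 14).  Check: 99²=9801, 50·14²=9800, difference 1.
(x_2, y_2) = (99·99 + 50·14·14, 99·14 + 14·99) = (19601, 2772)
(x_3, y_3) = (99·19601 + 50·14·2772, 99·2772 + 14·19601) = (3880899, 548842)

99 14
19601 2772
3880899 548842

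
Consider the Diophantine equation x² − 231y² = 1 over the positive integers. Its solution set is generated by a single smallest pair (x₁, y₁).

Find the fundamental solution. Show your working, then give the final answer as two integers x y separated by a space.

[15; 5,30] for √231; ℓ=2 ⇒ convergent index 1
i=0: a=15 ⇒ p=15, q=1
i=1: a=5 ⇒ p=76, q=5
→ (76, 5).  Check: 76²=5776, 231·5²=5775, difference 1.

76 5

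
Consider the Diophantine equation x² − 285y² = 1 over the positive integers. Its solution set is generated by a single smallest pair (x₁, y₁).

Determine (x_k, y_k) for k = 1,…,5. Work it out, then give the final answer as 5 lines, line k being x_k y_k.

√285 = [16; 1,7,2,7,1,32, …], period ℓ=6 (even) → k=5
step 0: (16, 1)  from 16·(1,0) + (0,1)
step 1: (17, 1)  from 1·(16,1) + (1,0)
…
step 4: (2144, 127)  from 7·(287,17) + (135,8)
step 5: (2431, 144)  from 1·(2144,127) + (287,17)
fundamental: x₁=2431, y₁=144  (since 5909761 − 285·20736 = 1)
(2431+144√285)^2 = 11819521 + 700128√285
(2431+144√285)^3 = 57466508671 + 3404022192√285
(2431+144√285)^4 = 279402153338881 + 16550355197376√285
(2431+144√285)^5 = 1358453212067130751 + 80467823565619920√285

2431 144
11819521 700128
57466508671 3404022192
279402153338881 16550355197376
1358453212067130751 80467823565619920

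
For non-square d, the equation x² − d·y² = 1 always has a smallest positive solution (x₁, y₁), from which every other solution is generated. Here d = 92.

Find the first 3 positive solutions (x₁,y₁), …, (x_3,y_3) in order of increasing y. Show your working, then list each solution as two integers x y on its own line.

1151 120
2649601 276240
6099380351 635904360

√92 → a₀=9, period (1,1,2,4,2,1,1,18); ℓ=8 even so k=7
k=0  a_k=9  p_k/q_k = 9/1
k=1  a_k=1  p_k/q_k = 10/1
…
k=6  a_k=1  p_k/q_k = 681/71
k=7  a_k=1  p_k/q_k = 1151/120
fundamental: x₁=1151, y₁=120  (since 1324801 − 92·14400 = 1)
(x_2, y_2) = (1151·1151 + 92·120·120, 1151·120 + 120·1151) = (2649601, 276240)
(x_3, y_3) = (1151·2649601 + 92·120·276240, 1151·276240 + 120·2649601) = (6099380351, 635904360)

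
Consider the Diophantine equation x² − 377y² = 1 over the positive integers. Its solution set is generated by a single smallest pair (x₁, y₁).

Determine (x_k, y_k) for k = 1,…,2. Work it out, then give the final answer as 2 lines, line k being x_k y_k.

√377 = [19; 2,2,2,38, …], period ℓ=4 (even) → k=3
a_0=19:  p_0=19·1+0=19,  q_0=19·0+1=1
…
a_2=2:  p_2=2·39+19=97,  q_2=2·2+1=5
a_3=2:  p_3=2·97+39=233,  q_3=2·5+2=12
(x₁, y₁) = (233, 12);  233² − 377·12² = 1 ✓
(233+12√377)^2 = 108577 + 5592√377

233 12
108577 5592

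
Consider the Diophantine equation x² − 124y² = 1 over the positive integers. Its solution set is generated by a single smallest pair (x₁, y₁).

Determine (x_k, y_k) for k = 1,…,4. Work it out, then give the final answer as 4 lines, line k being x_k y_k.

[11; 7,2,1,1,1,…,2,7,22] for √124; ℓ=16 ⇒ convergent index 15
k=0  a_k=11  p_k/q_k = 11/1
…
k=2  a_k=2  p_k/q_k = 167/15
k=3  a_k=1  p_k/q_k = 245/22
k=4  a_k=1  p_k/q_k = 412/37
k=5  a_k=1  p_k/q_k = 657/59
k=6  a_k=3  p_k/q_k = 2383/214
k=7  a_k=1  p_k/q_k = 3040/273
k=8  a_k=4  p_k/q_k = 14543/1306
k=9  a_k=1  p_k/q_k = 17583/1579
k=10  a_k=3  p_k/q_k = 67292/6043
k=11  a_k=1  p_k/q_k = 84875/7622
k=12  a_k=1  p_k/q_k = 152167/13665
k=13  a_k=1  p_k/q_k = 237042/21287
k=14  a_k=2  p_k/q_k = 626251/56239
k=15  a_k=7  p_k/q_k = 4620799/414960
(x₁, y₁) = (4620799, 414960);  4620799² − 124·414960² = 1 ✓
k=2:  x_2 = 4620799·4620799+124·414960·414960 = 42703566796801,  y_2 = 4620799·414960+414960·4620799 = 3834893506080
k=3:  x_3 = 4620799·42703566796801+124·414960·3834893506080 = 394649197502177907199,  y_3 = 4620799·3834893506080+414960·42703566796801 = 35440544156001500880
k=4:  x_4 = 4620799·394649197502177907199+124·414960·35440544156001500880 = 3647189234337689639247667201,  y_4 = 4620799·35440544156001500880+414960·394649197502177907199 = 327527261991011323636100160

4620799 414960
42703566796801 3834893506080
394649197502177907199 35440544156001500880
3647189234337689639247667201 327527261991011323636100160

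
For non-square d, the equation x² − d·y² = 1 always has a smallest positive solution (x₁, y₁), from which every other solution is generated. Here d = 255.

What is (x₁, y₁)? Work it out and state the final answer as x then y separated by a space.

16 1

√255 = [15; 1,30, …], period ℓ=2 (even) → k=1
i=0: a=15 ⇒ p=15, q=1
i=1: a=1 ⇒ p=16, q=1
fundamental: x₁=16, y₁=1  (since 256 − 255·1 = 1)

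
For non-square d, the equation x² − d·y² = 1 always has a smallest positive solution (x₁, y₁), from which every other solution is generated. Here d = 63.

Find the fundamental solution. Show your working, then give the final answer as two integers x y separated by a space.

8 1

√63 = [7; 1,14, …], period ℓ=2 (even) → k=1
k=0  a_k=7  p_k/q_k = 7/1
k=1  a_k=1  p_k/q_k = 8/1
fundamental: x₁=8, y₁=1  (since 64 − 63·1 = 1)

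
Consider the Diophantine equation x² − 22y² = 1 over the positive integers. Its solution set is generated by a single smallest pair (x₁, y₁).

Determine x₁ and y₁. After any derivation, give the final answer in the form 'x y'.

[4; 1,2,4,2,1,8] for √22; ℓ=6 ⇒ convergent index 5
a_0=4:  p_0=4·1+0=4,  q_0=4·0+1=1
…
a_2=2:  p_2=2·5+4=14,  q_2=2·1+1=3
…
a_4=2:  p_4=2·61+14=136,  q_4=2·13+3=29
a_5=1:  p_5=1·136+61=197,  q_5=1·29+13=42
(x₁, y₁) = (197, 42);  197² − 22·42² = 1 ✓

197 42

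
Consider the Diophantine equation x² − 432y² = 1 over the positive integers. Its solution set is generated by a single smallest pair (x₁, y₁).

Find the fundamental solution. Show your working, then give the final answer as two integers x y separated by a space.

[20; 1,3,1,1,1,3,1,40] for √432; ℓ=8 ⇒ convergent index 7
k=0  a_k=20  p_k/q_k = 20/1
…
k=5  a_k=1  p_k/q_k = 291/14
k=6  a_k=3  p_k/q_k = 1060/51
k=7  a_k=1  p_k/q_k = 1351/65
→ (1351, 65).  Check: 1351²=1825201, 432·65²=1825200, difference 1.

1351 65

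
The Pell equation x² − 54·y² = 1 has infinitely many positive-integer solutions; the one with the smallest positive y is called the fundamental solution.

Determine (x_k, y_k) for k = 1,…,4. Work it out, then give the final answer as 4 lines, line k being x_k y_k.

485 66
470449 64020
456335045 62099334
442644523201 60236289960

d=54: √d = [7; 2,1,6,1,2,14] (ℓ=6, even), read p_5/q_5
k=0  a_k=7  p_k/q_k = 7/1
…
k=4  a_k=1  p_k/q_k = 169/23
k=5  a_k=2  p_k/q_k = 485/66
→ (485, 66).  Check: 485²=235225, 54·66²=235224, difference 1.
(x_2, y_2) = (485·485 + 54·66·66, 485·66 + 66·485) = (470449, 64020)
(x_3, y_3) = (485·470449 + 54·66·64020, 485·64020 + 66·470449) = (456335045, 62099334)
(x_4, y_4) = (485·456335045 + 54·66·62099334, 485·62099334 + 66·456335045) = (442644523201, 60236289960)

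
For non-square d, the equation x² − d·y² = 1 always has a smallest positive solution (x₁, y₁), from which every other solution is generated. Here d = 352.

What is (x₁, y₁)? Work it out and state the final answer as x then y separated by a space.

77617 4137

√352 → a₀=18, period (1,3,5,9,5,3,1,36); ℓ=8 even so k=7
step 0: (18, 1)  from 18·(1,0) + (0,1)
step 1: (19, 1)  from 1·(18,1) + (1,0)
…
step 3: (394, 21)  from 5·(75,4) + (19,1)
step 4: (3621, 193)  from 9·(394,21) + (75,4)
step 5: (18499, 986)  from 5·(3621,193) + (394,21)
step 6: (59118, 3151)  from 3·(18499,986) + (3621,193)
step 7: (77617, 4137)  from 1·(59118,3151) + (18499,986)
fundamental: x₁=77617, y₁=4137  (since 6024398689 − 352·17114769 = 1)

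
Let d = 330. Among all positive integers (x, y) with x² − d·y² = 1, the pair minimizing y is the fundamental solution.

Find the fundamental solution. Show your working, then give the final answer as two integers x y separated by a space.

109 6

√330 = [18; 6,36, …], period ℓ=2 (even) → k=1
i=0: a=18 ⇒ p=18, q=1
i=1: a=6 ⇒ p=109, q=6
fundamental: x₁=109, y₁=6  (since 11881 − 330·36 = 1)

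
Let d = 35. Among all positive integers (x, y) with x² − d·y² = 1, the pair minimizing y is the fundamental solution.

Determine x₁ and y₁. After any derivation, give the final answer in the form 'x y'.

√35 → a₀=5, period (1,10); ℓ=2 even so k=1
k=0  a_k=5  p_k/q_k = 5/1
k=1  a_k=1  p_k/q_k = 6/1
→ (6, 1).  Check: 6²=36, 35·1²=35, difference 1.

6 1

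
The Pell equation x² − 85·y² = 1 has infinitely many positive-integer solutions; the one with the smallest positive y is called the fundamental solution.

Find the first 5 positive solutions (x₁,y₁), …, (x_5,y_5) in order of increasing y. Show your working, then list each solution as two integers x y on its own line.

285769 30996
163327842721 17715391848
93348068572789129 10125019625991228
53351968415791425367681 5786833466982059076816
30492677324331251603220874249 3307395226041867061019271780

[9; 4,1,1,4,18] for √85; ℓ=5 ⇒ convergent index 9
a_0=9:  p_0=9·1+0=9,  q_0=9·0+1=1
…
a_3=1:  p_3=1·46+37=83,  q_3=1·5+4=9
…
a_6=4:  p_6=4·6887+378=27926,  q_6=4·747+41=3029
…
a_8=1:  p_8=1·34813+27926=62739,  q_8=1·3776+3029=6805
a_9=4:  p_9=4·62739+34813=285769,  q_9=4·6805+3776=30996
(x₁, y₁) = (285769, 30996);  285769² − 85·30996² = 1 ✓
(285769+30996√85)^2 = 163327842721 + 17715391848√85
(285769+30996√85)^3 = 93348068572789129 + 10125019625991228√85
(285769+30996√85)^4 = 53351968415791425367681 + 5786833466982059076816√85
(285769+30996√85)^5 = 30492677324331251603220874249 + 3307395226041867061019271780√85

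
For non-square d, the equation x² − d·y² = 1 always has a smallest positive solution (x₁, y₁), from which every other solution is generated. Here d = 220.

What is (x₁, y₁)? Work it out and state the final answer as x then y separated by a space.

[14; 1,4,1,28] for √220; ℓ=4 ⇒ convergent index 3
k=0  a_k=14  p_k/q_k = 14/1
k=1  a_k=1  p_k/q_k = 15/1
k=2  a_k=4  p_k/q_k = 74/5
k=3  a_k=1  p_k/q_k = 89/6
(x₁, y₁) = (89, 6);  89² − 220·6² = 1 ✓

89 6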